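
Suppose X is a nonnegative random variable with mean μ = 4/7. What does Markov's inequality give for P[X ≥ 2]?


μ = E[X] = 4/7, a = 2.
Markov: P[X ≥ 2] ≤ μ/a = (4/7)/2 = 2/7.
Numerically: ≈ 0.28571.
(Since a = 2 > μ = 0.57143, the bound 2/7 is < 1 and informative.)

P[X ≥ 2] ≤ 2/7 ≈ 0.28571.


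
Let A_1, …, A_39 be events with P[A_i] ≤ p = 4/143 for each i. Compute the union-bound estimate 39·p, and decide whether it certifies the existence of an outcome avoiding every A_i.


Union bound: P[∪_{i=1}^{39} A_i] ≤ Σ_i P[A_i] ≤ 39·p = 39·(4/143) = 12/11.
Numerically: 12/11 ≈ 1.0909091.
Is 12/11 < 1? NO.
Since the bound 12/11 is ≥ 1, the union bound is uninformative here; it does NOT by itself certify existence.

39·p = 12/11 ≈ 1.0909091; existence NOT certified by the union bound.


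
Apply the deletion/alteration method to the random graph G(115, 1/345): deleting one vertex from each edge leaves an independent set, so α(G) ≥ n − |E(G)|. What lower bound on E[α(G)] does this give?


E[|E(G)|] = C(115, 2)·p = 6555 · (1/345) = 19.
E[α(G)] ≥ n − E[|E(G)|] = 115 − 19 = 96.
Numerically: ≈ 96.000000.
(This is only a lower bound; the true E[α(G)] may be larger.)

E[α(G)] ≥ 96 ≈ 96.000000.


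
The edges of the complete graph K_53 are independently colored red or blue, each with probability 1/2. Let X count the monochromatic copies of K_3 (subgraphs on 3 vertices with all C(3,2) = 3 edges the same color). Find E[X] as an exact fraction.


Let X = Σ_S X_S over the C(53, 3) = 23426 subsets S of size 3, where X_S = 1 if the K_3 on S is monochromatic.
For a fixed S, the K_3 on S has C(3, 2) = 3 edges. P[all 3 edges red] = (1/2)^3, and likewise for blue, so P[monochromatic] = 2·(1/2)^3 = 2^{1 − 3} = 1/4.
By linearity of expectation: E[X] = C(53, 3) · 2^{1 − 3} = 23426 · 1/4 = 11713/2.
Numerically: E[X] ≈ 5856.50000.

E[X] = C(53,3)·2^(1−C(3,2)) = 11713/2 ≈ 5856.50000.


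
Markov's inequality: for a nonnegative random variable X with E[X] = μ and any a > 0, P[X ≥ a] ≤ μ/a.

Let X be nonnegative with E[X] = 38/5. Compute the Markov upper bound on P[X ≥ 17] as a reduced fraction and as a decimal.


μ = E[X] = 38/5, a = 17.
Markov: P[X ≥ 17] ≤ μ/a = (38/5)/17 = 38/85.
Numerically: ≈ 0.447.
(Since a = 17 > μ = 7.600, the bound 38/85 is < 1 and informative.)

P[X ≥ 17] ≤ 38/85 ≈ 0.447.


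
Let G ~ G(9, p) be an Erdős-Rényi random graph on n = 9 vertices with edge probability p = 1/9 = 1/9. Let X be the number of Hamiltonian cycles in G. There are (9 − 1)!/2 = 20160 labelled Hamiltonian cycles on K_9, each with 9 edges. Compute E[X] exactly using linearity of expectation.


K_9 has (9 − 1)!/2 = 20160 labelled Hamiltonian cycles.
For each such Hamiltonian cycle H, let X_H = 1 if all 9 edges of H are present in G. Then P[X_H = 1] = p^{9} = (1/9)^{9} = 1/387420489.
By linearity: E[X] = Σ_H E[X_H] = 20160 · p^{9} = 20160 · 1/387420489 = 2240/43046721.
Numerically: E[X] ≈ 5.204e-05.

E[X] = 20160 · (1/9)^{9} = 2240/43046721 ≈ 5.204e-05.


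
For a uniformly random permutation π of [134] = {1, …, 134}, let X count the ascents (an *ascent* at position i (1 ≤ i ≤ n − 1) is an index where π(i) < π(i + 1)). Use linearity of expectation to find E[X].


Write X = Σ X_I over i = 1, …, 133, with X_I the indicator of one ascent.
There are 133 indicators.
For each fixed i, the pair (π(i), π(i+1)) is a uniformly random ordered pair of distinct values from {1, …, 134}; by symmetry P[π(i) < π(i+1)] = 1/2.
By linearity: E[X] = 133 · (1/2) = (134 − 1) · (1/2) = 133/2 ≈ 66.50000.

E[X] = 133/2 = 66.50000.


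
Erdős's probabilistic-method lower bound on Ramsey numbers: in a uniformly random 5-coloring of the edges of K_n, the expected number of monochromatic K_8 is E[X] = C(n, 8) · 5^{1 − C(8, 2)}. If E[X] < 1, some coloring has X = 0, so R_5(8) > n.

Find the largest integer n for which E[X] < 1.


We need C(n, 8) · 5^{1 − 28} < 1, i.e. C(n, 8) < 5^{28 − 1} = 7450580596923828125.
Check values of n near the boundary:
  n = 858: C(858, 8) = 7049584530256467771; 7049584530256467771 < 7450580596923828125? YES
  n = 859: C(859, 8) = 7115855595170747139; 7115855595170747139 < 7450580596923828125? YES
  n = 860: C(860, 8) = 7182671140665308145; 7182671140665308145 < 7450580596923828125? YES
  n = 861: C(861, 8) = 7250034996615275865; 7250034996615275865 < 7450580596923828125? YES
  n = 862: C(862, 8) = 7317951015318931845; 7317951015318931845 < 7450580596923828125? YES
  n = 863: C(863, 8) = 7386423071602617757; 7386423071602617757 < 7450580596923828125? YES
  n = 864: C(864, 8) = 7455455062926006708; 7455455062926006708 < 7450580596923828125? NO
  n = 865: C(865, 8) = 7525050909487743060; 7525050909487743060 < 7450580596923828125? NO
The largest n with C(n, 8) < 7450580596923828125 is n = 863 (where E[X] = 7386423071602617757/7450580596923828125 ≈ 0.99139). Hence R_5(8) > 863, i.e. R_5(8) ≥ 864.

Largest n = 863; hence R_5(8) > 863.


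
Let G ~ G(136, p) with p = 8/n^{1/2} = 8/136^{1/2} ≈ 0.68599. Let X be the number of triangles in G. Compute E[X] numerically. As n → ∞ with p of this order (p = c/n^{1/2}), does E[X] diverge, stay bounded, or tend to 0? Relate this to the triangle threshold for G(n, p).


Number of potential triangles: C(136, 3) = 410040.
Each occurs with probability p³ ≈ (0.68599)³ ≈ 3.2282087e-01.
By linearity: E[X] = C(136, 3)·p³ ≈ 410040 · 3.2282087e-01 ≈ 132369.46796.
Since α = 1/2 < 1, p = c/n^{1/2} ≫ 1/n is above the triangle threshold p ~ 1/n. Asymptotically E[X] ~ (c³/6)·n^{3(1−α)} = (8³/6)·n^{1.5} → ∞; triangles are abundant w.h.p.

E[X] ≈ 132369.46796; in regime p = Θ(1/n^{1/2}) E[X] diverges (above the triangle threshold p ~ 1/n).


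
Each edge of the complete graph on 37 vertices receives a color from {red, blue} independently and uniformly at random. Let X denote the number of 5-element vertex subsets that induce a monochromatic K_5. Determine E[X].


Let X = Σ_S X_S over the C(37, 5) = 435897 subsets S of size 5, where X_S = 1 if the K_5 on S is monochromatic.
For a fixed S, the K_5 on S has C(5, 2) = 10 edges. P[all 10 edges red] = (1/2)^10, and likewise for blue, so P[monochromatic] = 2·(1/2)^10 = 2^{1 − 10} = 1/512.
Summing: E[X] = C(37, 5) · 2^{1 − 10} = 435897 · 1/512 = 435897/512.
Numerically: E[X] ≈ 851.361328.

E[X] = C(37,5)·2^(1−C(5,2)) = 435897/512 ≈ 851.361328.


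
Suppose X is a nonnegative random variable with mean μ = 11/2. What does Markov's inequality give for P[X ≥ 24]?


μ = E[X] = 11/2, a = 24.
Markov: P[X ≥ 24] ≤ μ/a = (11/2)/24 = 11/48.
Numerically: ≈ 0.229167.
(Since a = 24 > μ = 5.500000, the bound 11/48 is < 1 and informative.)

P[X ≥ 24] ≤ 11/48 ≈ 0.229167.


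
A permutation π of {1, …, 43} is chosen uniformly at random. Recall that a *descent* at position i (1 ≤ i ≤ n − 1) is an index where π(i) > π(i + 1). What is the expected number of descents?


Write X = Σ X_I over i = 1, …, 42, with X_I the indicator of one descent.
There are 42 indicators.
For each fixed i, the pair (π(i), π(i+1)) is a uniformly random ordered pair of distinct values from {1, …, 43}; by symmetry P[π(i) > π(i+1)] = 1/2.
By linearity: E[X] = 42 · (1/2) = (43 − 1) · (1/2) = 21 ≈ 21.000000.

E[X] = 21 = 21.000000.


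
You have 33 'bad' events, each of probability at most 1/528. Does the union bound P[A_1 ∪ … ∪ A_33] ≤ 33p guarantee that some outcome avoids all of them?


Union bound: P[∪_{i=1}^{33} A_i] ≤ Σ_i P[A_i] ≤ 33·p = 33·(1/528) = 1/16.
Numerically: 1/16 ≈ 0.062.
Is 1/16 < 1? YES.
Since P[∪ A_i] ≤ 1/16 < 1, the complement has P[∩ A_i^c] ≥ 1 − 1/16 = 15/16 > 0, so some outcome avoids every A_i.

33·p = 1/16 ≈ 0.062; existence CERTIFIED by the union bound.


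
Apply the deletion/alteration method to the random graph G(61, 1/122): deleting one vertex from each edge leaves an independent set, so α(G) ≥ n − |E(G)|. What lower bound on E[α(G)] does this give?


E[|E(G)|] = C(61, 2)·p = 1830 · (1/122) = 15.
E[α(G)] ≥ n − E[|E(G)|] = 61 − 15 = 46.
Numerically: ≈ 46.00000.
(This is only a lower bound; the true E[α(G)] may be larger.)

E[α(G)] ≥ 46 ≈ 46.00000.


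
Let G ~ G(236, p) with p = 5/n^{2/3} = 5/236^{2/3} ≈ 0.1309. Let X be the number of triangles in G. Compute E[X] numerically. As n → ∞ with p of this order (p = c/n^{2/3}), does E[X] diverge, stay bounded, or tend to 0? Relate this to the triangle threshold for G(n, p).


Number of potential triangles: C(236, 3) = 2162940.
Each occurs with probability p³ ≈ (0.1309)³ ≈ 2.244326e-03.
By linearity: E[X] = C(236, 3)·p³ ≈ 2162940 · 2.244326e-03 ≈ 4854.3432.
Since α = 2/3 < 1, p = c/n^{2/3} ≫ 1/n is above the triangle threshold p ~ 1/n. Asymptotically E[X] ~ (c³/6)·n^{3(1−α)} = (5³/6)·n^{1} → ∞; triangles are abundant w.h.p.

E[X] ≈ 4854.3432; in regime p = Θ(1/n^{2/3}) E[X] diverges (above the triangle threshold p ~ 1/n).


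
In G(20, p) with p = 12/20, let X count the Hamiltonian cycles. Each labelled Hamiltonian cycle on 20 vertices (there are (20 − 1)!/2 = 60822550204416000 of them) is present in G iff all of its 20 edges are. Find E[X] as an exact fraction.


K_20 has (20 − 1)!/2 = 60822550204416000 labelled Hamiltonian cycles.
For each such Hamiltonian cycle H, let X_H = 1 if all 20 edges of H are present in G. Then P[X_H = 1] = p^{20} = (3/5)^{20} = 3486784401/95367431640625.
Summing the indicators: E[X] = Σ_H E[X_H] = 60822550204416000 · p^{20} = 60822550204416000 · 3486784401/95367431640625 = 1696600954254376560918528/762939453125.
Numerically: E[X] ≈ 2.22e+12.

E[X] = 60822550204416000 · (3/5)^{20} = 1696600954254376560918528/762939453125 ≈ 2.22e+12.


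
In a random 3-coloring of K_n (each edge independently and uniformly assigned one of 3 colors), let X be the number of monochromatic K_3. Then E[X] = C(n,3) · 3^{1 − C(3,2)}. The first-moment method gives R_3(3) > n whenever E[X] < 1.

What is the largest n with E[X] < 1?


We need C(n, 3) · 3^{1 − 3} < 1, i.e. C(n, 3) < 3^{3 − 1} = 9.
Check values of n near the boundary:
  n = 3: C(3, 3) = 1; 1 < 9? YES
  n = 4: C(4, 3) = 4; 4 < 9? YES
  n = 5: C(5, 3) = 10; 10 < 9? NO
  n = 6: C(6, 3) = 20; 20 < 9? NO
  n = 7: C(7, 3) = 35; 35 < 9? NO
The largest n with C(n, 3) < 9 is n = 4 (where E[X] = 4/9 ≈ 0.4444444). Hence R_3(3) > 4, i.e. R_3(3) ≥ 5.

Largest n = 4; hence R_3(3) > 4.


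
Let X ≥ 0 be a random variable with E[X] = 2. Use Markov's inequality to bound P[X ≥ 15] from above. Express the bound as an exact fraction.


μ = E[X] = 2, a = 15.
Markov: P[X ≥ 15] ≤ μ/a = (2)/15 = 2/15.
Numerically: ≈ 0.133.
(Since a = 15 > μ = 2.000, the bound 2/15 is < 1 and informative.)

P[X ≥ 15] ≤ 2/15 ≈ 0.133.


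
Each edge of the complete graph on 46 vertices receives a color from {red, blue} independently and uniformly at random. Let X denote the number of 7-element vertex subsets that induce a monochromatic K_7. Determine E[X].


Let X = Σ_S X_S over the C(46, 7) = 53524680 subsets S of size 7, where X_S = 1 if the K_7 on S is monochromatic.
For a fixed S, the K_7 on S has C(7, 2) = 21 edges. P[all 21 edges red] = (1/2)^21, and likewise for blue, so P[monochromatic] = 2·(1/2)^21 = 2^{1 − 21} = 1/1048576.
Summing: E[X] = C(46, 7) · 2^{1 − 21} = 53524680 · 1/1048576 = 6690585/131072.
Numerically: E[X] ≈ 51.0451.

E[X] = C(46,7)·2^(1−C(7,2)) = 6690585/131072 ≈ 51.0451.


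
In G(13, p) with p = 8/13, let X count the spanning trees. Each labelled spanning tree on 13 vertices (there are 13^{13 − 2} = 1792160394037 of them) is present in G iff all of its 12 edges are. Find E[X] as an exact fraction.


K_13 has 13^{13 − 2} = 1792160394037 labelled spanning trees.
For each such spanning tree H, let X_H = 1 if all 12 edges of H are present in G. Then P[X_H = 1] = p^{12} = (8/13)^{12} = 68719476736/23298085122481.
Summing the indicators: E[X] = Σ_H E[X_H] = 1792160394037 · p^{12} = 1792160394037 · 68719476736/23298085122481 = 68719476736/13.
Numerically: E[X] ≈ 5.286e+09.

E[X] = 1792160394037 · (8/13)^{12} = 68719476736/13 ≈ 5.286e+09.


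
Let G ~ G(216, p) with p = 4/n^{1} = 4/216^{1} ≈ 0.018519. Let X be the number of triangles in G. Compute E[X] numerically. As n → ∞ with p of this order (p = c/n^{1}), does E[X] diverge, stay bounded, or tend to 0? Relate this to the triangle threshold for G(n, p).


Number of potential triangles: C(216, 3) = 1656360.
Each occurs with probability p³ ≈ (0.018519)³ ≈ 6.3506579e-06.
By linearity: E[X] = C(216, 3)·p³ ≈ 1656360 · 6.3506579e-06 ≈ 10.51898.
Here α = 1, so p = 4/n is exactly at the triangle threshold p ~ 1/n. Asymptotically E[X] → c³/6 = 4³/6 = 32/3 ≈ 10.66667, a bounded constant. In this regime the triangle count is asymptotically Poisson(c³/6).

E[X] ≈ 10.51898; in regime p = Θ(1/n^{1}) E[X] stays bounded (at the triangle threshold p ~ 1/n).


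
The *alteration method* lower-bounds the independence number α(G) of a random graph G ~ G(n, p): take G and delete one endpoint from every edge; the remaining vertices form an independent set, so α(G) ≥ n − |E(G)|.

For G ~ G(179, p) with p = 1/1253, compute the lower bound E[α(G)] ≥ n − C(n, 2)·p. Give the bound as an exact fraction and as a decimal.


E[|E(G)|] = C(179, 2)·p = 15931 · (1/1253) = 89/7.
E[α(G)] ≥ n − E[|E(G)|] = 179 − 89/7 = 1164/7.
Numerically: ≈ 166.28571.
(This is only a lower bound; the true E[α(G)] may be larger.)

E[α(G)] ≥ 1164/7 ≈ 166.28571.


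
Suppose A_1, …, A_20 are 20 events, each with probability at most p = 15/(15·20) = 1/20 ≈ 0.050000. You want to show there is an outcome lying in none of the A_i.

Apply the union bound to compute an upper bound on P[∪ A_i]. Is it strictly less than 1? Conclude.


Union bound: P[∪_{i=1}^{20} A_i] ≤ Σ_i P[A_i] ≤ 20·p = 20·(1/20) = 1.
Numerically: 1 ≈ 1.000000.
Is 1 < 1? NO.
Since the bound 1 is ≥ 1, the union bound is uninformative here; it does NOT by itself certify existence.

20·p = 1 ≈ 1.000000; existence NOT certified by the union bound.


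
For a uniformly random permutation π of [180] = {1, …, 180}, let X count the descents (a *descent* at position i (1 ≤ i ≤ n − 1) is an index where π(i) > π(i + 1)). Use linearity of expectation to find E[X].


Write X = Σ X_I over i = 1, …, 179, with X_I the indicator of one descent.
There are 179 indicators.
For each fixed i, the pair (π(i), π(i+1)) is a uniformly random ordered pair of distinct values from {1, …, 180}; by symmetry P[π(i) > π(i+1)] = 1/2.
By linearity: E[X] = 179 · (1/2) = (180 − 1) · (1/2) = 179/2 ≈ 89.500000.

E[X] = 179/2 = 89.500000.


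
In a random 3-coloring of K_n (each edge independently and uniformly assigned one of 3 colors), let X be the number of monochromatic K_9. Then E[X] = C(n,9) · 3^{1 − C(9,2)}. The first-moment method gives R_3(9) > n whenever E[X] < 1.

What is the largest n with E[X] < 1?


We need C(n, 9) · 3^{1 − 36} < 1, i.e. C(n, 9) < 3^{36 − 1} = 50031545098999707.
Check values of n near the boundary:
  n = 295: C(295, 9) = 41221140106119260; 41221140106119260 < 50031545098999707? YES
  n = 296: C(296, 9) = 42513789098994080; 42513789098994080 < 50031545098999707? YES
  n = 297: C(297, 9) = 43842345008337645; 43842345008337645 < 50031545098999707? YES
  n = 298: C(298, 9) = 45207677551849890; 45207677551849890 < 50031545098999707? YES
  n = 299: C(299, 9) = 46610674441390059; 46610674441390059 < 50031545098999707? YES
  n = 300: C(300, 9) = 48052241692154700; 48052241692154700 < 50031545098999707? YES
  n = 301: C(301, 9) = 49533303936090975; 49533303936090975 < 50031545098999707? YES
  n = 302: C(302, 9) = 51054804739588650; 51054804739588650 < 50031545098999707? NO
  n = 303: C(303, 9) = 52617706925494425; 52617706925494425 < 50031545098999707? NO
The largest n with C(n, 9) < 50031545098999707 is n = 301 (where E[X] = 16511101312030325/16677181699666569 ≈ 0.990). Hence R_3(9) > 301, i.e. R_3(9) ≥ 302.

Largest n = 301; hence R_3(9) > 301.


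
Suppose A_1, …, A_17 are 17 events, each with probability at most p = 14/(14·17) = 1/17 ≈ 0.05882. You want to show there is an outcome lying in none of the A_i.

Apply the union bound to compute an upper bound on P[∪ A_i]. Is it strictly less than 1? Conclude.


Union bound: P[∪_{i=1}^{17} A_i] ≤ Σ_i P[A_i] ≤ 17·p = 17·(1/17) = 1.
Numerically: 1 ≈ 1.00000.
Is 1 < 1? NO.
Since the bound 1 is ≥ 1, the union bound is uninformative here; it does NOT by itself certify existence.

17·p = 1 ≈ 1.00000; existence NOT certified by the union bound.


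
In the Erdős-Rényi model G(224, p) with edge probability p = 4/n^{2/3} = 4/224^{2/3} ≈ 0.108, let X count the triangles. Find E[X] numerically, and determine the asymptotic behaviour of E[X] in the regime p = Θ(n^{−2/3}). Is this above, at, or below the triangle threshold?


Number of potential triangles: C(224, 3) = 1848224.
Each occurs with probability p³ ≈ (0.108)³ ≈ 1.27551e-03.
By linearity: E[X] = C(224, 3)·p³ ≈ 1848224 · 1.27551e-03 ≈ 2357.429.
Since α = 2/3 < 1, p = c/n^{2/3} ≫ 1/n is above the triangle threshold p ~ 1/n. Asymptotically E[X] ~ (c³/6)·n^{3(1−α)} = (4³/6)·n^{1} → ∞; triangles are abundant w.h.p.

E[X] ≈ 2357.429; in regime p = Θ(1/n^{2/3}) E[X] diverges (above the triangle threshold p ~ 1/n).


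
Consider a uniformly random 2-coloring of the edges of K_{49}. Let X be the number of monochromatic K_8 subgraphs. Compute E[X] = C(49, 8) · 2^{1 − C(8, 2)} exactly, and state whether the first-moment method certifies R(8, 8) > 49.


E[X] = C(49, 8) · 2^{1 − 28} = 450978066 · 2^{−27} = 450978066/134217728.
As a reduced fraction: E[X] = 225489033/67108864 ≈ 3.360.
Is E[X] < 1? NO.
Since E[X] ≥ 1, the first-moment bound is inconclusive at n = 49; it does NOT by itself certify R(8, 8) > 49.

E[X] = 225489033/67108864 ≈ 3.360; E[X] ≥ 1; first-moment method inconclusive here.


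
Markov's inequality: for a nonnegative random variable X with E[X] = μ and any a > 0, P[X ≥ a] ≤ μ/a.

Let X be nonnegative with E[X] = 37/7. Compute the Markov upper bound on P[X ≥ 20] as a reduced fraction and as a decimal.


μ = E[X] = 37/7, a = 20.
Markov: P[X ≥ 20] ≤ μ/a = (37/7)/20 = 37/140.
Numerically: ≈ 0.26429.
(Since a = 20 > μ = 5.28571, the bound 37/140 is < 1 and informative.)

P[X ≥ 20] ≤ 37/140 ≈ 0.26429.


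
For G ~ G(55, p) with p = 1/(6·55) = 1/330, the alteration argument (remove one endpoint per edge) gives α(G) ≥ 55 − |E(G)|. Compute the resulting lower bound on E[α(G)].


E[|E(G)|] = C(55, 2)·p = 1485 · (1/330) = 9/2.
E[α(G)] ≥ n − E[|E(G)|] = 55 − 9/2 = 101/2.
Numerically: ≈ 50.500000.
(This is only a lower bound; the true E[α(G)] may be larger.)

E[α(G)] ≥ 101/2 ≈ 50.500000.


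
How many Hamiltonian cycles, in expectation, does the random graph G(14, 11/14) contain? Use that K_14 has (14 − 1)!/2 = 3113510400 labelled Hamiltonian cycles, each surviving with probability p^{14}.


K_14 has (14 − 1)!/2 = 3113510400 labelled Hamiltonian cycles.
For each such Hamiltonian cycle H, let X_H = 1 if all 14 edges of H are present in G. Then P[X_H = 1] = p^{14} = (11/14)^{14} = 379749833583241/11112006825558016.
Summing the indicators: E[X] = Σ_H E[X_H] = 3113510400 · p^{14} = 3113510400 · 379749833583241/11112006825558016 = 329898174179601037725/3100448333024.
Numerically: E[X] ≈ 1.064e+08.

E[X] = 3113510400 · (11/14)^{14} = 329898174179601037725/3100448333024 ≈ 1.064e+08.


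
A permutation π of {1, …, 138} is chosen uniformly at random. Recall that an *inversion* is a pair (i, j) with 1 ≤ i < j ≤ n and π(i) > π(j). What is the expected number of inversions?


Write X = Σ X_I over the C(138, 2) = 9453 pairs i < j, with X_I the indicator of one inversion.
There are 9453 indicators.
For each fixed pair i < j, the values π(i) and π(j) are two distinct elements of {1, …, 138} in uniformly random order; by symmetry P[π(i) > π(j)] = 1/2.
By linearity: E[X] = 9453 · (1/2) = C(138, 2) · (1/2) = 9453/2 = 9453/2 ≈ 4726.5000.

E[X] = 9453/2 = 4726.5000.


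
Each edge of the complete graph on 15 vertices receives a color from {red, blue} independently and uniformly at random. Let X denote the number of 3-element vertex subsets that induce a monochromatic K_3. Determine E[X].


Let X = Σ_S X_S over the C(15, 3) = 455 subsets S of size 3, where X_S = 1 if the K_3 on S is monochromatic.
For a fixed S, the K_3 on S has C(3, 2) = 3 edges. P[all 3 edges red] = (1/2)^3, and likewise for blue, so P[monochromatic] = 2·(1/2)^3 = 2^{1 − 3} = 1/4.
By linearity of expectation: E[X] = C(15, 3) · 2^{1 − 3} = 455 · 1/4 = 455/4.
Numerically: E[X] ≈ 113.7500.

E[X] = C(15,3)·2^(1−C(3,2)) = 455/4 ≈ 113.7500.


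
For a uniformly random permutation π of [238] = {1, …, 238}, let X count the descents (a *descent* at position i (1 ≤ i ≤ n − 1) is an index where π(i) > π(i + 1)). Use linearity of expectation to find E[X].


Write X = Σ X_I over i = 1, …, 237, with X_I the indicator of one descent.
There are 237 indicators.
For each fixed i, the pair (π(i), π(i+1)) is a uniformly random ordered pair of distinct values from {1, …, 238}; by symmetry P[π(i) > π(i+1)] = 1/2.
By linearity: E[X] = 237 · (1/2) = (238 − 1) · (1/2) = 237/2 ≈ 118.50000.

E[X] = 237/2 = 118.50000.


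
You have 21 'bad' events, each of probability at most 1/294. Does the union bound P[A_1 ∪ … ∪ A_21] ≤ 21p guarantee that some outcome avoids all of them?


Union bound: P[∪_{i=1}^{21} A_i] ≤ Σ_i P[A_i] ≤ 21·p = 21·(1/294) = 1/14.
Numerically: 1/14 ≈ 0.071.
Is 1/14 < 1? YES.
Since P[∪ A_i] ≤ 1/14 < 1, the complement has P[∩ A_i^c] ≥ 1 − 1/14 = 13/14 > 0, so some outcome avoids every A_i.

21·p = 1/14 ≈ 0.071; existence CERTIFIED by the union bound.


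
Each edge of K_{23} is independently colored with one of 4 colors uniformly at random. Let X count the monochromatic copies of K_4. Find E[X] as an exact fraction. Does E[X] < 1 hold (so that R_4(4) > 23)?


E[X] = C(23, 4) · 4^{1 − 6} = 8855 · 4^{−5} = 8855/1024.
As a reduced fraction: E[X] = 8855/1024 ≈ 8.6475.
Is E[X] < 1? NO.
Since E[X] ≥ 1, the first-moment bound is inconclusive at n = 23; it does NOT by itself certify R_4(4) > 23.

E[X] = 8855/1024 ≈ 8.6475; E[X] ≥ 1; first-moment method inconclusive here.


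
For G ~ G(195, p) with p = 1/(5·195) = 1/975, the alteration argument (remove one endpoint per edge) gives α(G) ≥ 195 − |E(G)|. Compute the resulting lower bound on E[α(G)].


E[|E(G)|] = C(195, 2)·p = 18915 · (1/975) = 97/5.
E[α(G)] ≥ n − E[|E(G)|] = 195 − 97/5 = 878/5.
Numerically: ≈ 175.600000.
(This is only a lower bound; the true E[α(G)] may be larger.)

E[α(G)] ≥ 878/5 ≈ 175.600000.


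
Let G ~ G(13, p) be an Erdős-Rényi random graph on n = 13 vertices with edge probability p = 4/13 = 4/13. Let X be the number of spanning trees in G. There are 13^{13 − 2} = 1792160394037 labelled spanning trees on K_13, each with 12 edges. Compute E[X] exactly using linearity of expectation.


K_13 has 13^{13 − 2} = 1792160394037 labelled spanning trees.
For each such spanning tree H, let X_H = 1 if all 12 edges of H are present in G. Then P[X_H = 1] = p^{12} = (4/13)^{12} = 16777216/23298085122481.
Summing the indicators: E[X] = Σ_H E[X_H] = 1792160394037 · p^{12} = 1792160394037 · 16777216/23298085122481 = 16777216/13.
Numerically: E[X] ≈ 1.29e+06.

E[X] = 1792160394037 · (4/13)^{12} = 16777216/13 ≈ 1.29e+06.


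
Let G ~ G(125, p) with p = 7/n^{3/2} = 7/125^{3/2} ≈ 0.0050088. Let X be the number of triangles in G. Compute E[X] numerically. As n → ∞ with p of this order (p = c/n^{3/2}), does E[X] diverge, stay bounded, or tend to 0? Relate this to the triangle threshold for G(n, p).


Number of potential triangles: C(125, 3) = 317750.
Each occurs with probability p³ ≈ (0.0050088)³ ≈ 1.2566058e-07.
By linearity: E[X] = C(125, 3)·p³ ≈ 317750 · 1.2566058e-07 ≈ 0.03993.
Since α = 3/2 > 1, p = c/n^{3/2} = o(1/n) is below the triangle threshold p ~ 1/n. Asymptotically E[X] ~ (c³/6)·n^{3(1−α)} = (7³/6)·n^{-1.5} → 0, so by Markov's inequality G has no triangles w.h.p.

E[X] ≈ 0.03993; in regime p = Θ(1/n^{3/2}) E[X] tends to 0 (below the triangle threshold p ~ 1/n).


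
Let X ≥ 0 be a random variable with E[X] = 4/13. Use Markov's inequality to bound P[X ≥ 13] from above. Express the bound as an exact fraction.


μ = E[X] = 4/13, a = 13.
Markov: P[X ≥ 13] ≤ μ/a = (4/13)/13 = 4/169.
Numerically: ≈ 0.0237.
(Since a = 13 > μ = 0.3077, the bound 4/169 is < 1 and informative.)

P[X ≥ 13] ≤ 4/169 ≈ 0.0237.


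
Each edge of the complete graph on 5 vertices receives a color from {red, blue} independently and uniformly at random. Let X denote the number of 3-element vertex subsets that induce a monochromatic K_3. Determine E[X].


Let X = Σ_S X_S over the C(5, 3) = 10 subsets S of size 3, where X_S = 1 if the K_3 on S is monochromatic.
For a fixed S, the K_3 on S has C(3, 2) = 3 edges. P[all 3 edges red] = (1/2)^3, and likewise for blue, so P[monochromatic] = 2·(1/2)^3 = 2^{1 − 3} = 1/4.
Summing: E[X] = C(5, 3) · 2^{1 − 3} = 10 · 1/4 = 5/2.
Numerically: E[X] ≈ 2.500000.

E[X] = C(5,3)·2^(1−C(3,2)) = 5/2 ≈ 2.500000.


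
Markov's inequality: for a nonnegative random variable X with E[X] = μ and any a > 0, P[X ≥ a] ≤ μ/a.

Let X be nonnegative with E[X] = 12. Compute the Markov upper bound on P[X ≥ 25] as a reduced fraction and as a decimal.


μ = E[X] = 12, a = 25.
Markov: P[X ≥ 25] ≤ μ/a = (12)/25 = 12/25.
Numerically: ≈ 0.480000.
(Since a = 25 > μ = 12.000000, the bound 12/25 is < 1 and informative.)

P[X ≥ 25] ≤ 12/25 ≈ 0.480000.


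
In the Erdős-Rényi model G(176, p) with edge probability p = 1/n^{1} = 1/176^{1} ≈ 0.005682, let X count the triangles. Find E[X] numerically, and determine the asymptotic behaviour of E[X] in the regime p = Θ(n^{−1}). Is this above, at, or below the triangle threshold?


Number of potential triangles: C(176, 3) = 893200.
Each occurs with probability p³ ≈ (0.005682)³ ≈ 1.834265e-07.
By linearity: E[X] = C(176, 3)·p³ ≈ 893200 · 1.834265e-07 ≈ 0.1638.
Here α = 1, so p = 1/n is exactly at the triangle threshold p ~ 1/n. Asymptotically E[X] → c³/6 = 1³/6 = 1/6 ≈ 0.1667, a bounded constant. In this regime the triangle count is asymptotically Poisson(c³/6).

E[X] ≈ 0.1638; in regime p = Θ(1/n^{1}) E[X] stays bounded (at the triangle threshold p ~ 1/n).


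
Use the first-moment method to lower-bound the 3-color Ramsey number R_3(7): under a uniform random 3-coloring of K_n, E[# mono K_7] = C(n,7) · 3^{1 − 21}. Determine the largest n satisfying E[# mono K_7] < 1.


We need C(n, 7) · 3^{1 − 21} < 1, i.e. C(n, 7) < 3^{21 − 1} = 3486784401.
Check values of n near the boundary:
  n = 79: C(79, 7) = 2898753715; 2898753715 < 3486784401? YES
  n = 80: C(80, 7) = 3176716400; 3176716400 < 3486784401? YES
  n = 81: C(81, 7) = 3477216600; 3477216600 < 3486784401? YES
  n = 82: C(82, 7) = 3801756816; 3801756816 < 3486784401? NO
  n = 83: C(83, 7) = 4151918628; 4151918628 < 3486784401? NO
The largest n with C(n, 7) < 3486784401 is n = 81 (where E[X] = 42928600/43046721 ≈ 0.99726). Hence R_3(7) > 81, i.e. R_3(7) ≥ 82.

Largest n = 81; hence R_3(7) > 81.


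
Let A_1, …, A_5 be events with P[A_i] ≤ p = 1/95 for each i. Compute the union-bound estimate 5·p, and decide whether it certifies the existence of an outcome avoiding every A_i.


Union bound: P[∪_{i=1}^{5} A_i] ≤ Σ_i P[A_i] ≤ 5·p = 5·(1/95) = 1/19.
Numerically: 1/19 ≈ 0.05263.
Is 1/19 < 1? YES.
Since P[∪ A_i] ≤ 1/19 < 1, the complement has P[∩ A_i^c] ≥ 1 − 1/19 = 18/19 > 0, so some outcome avoids every A_i.

5·p = 1/19 ≈ 0.05263; existence CERTIFIED by the union bound.


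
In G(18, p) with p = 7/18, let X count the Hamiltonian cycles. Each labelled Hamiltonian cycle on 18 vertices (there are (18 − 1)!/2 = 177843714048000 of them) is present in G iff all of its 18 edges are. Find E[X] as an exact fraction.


K_18 has (18 − 1)!/2 = 177843714048000 labelled Hamiltonian cycles.
For each such Hamiltonian cycle H, let X_H = 1 if all 18 edges of H are present in G. Then P[X_H = 1] = p^{18} = (7/18)^{18} = 1628413597910449/39346408075296537575424.
By linearity of expectation: E[X] = Σ_H E[X_H] = 177843714048000 · p^{18} = 177843714048000 · 1628413597910449/39346408075296537575424 = 24246874921186846803875/3294258113514384.
Numerically: E[X] ≈ 7.3603e+06.

E[X] = 177843714048000 · (7/18)^{18} = 24246874921186846803875/3294258113514384 ≈ 7.3603e+06.


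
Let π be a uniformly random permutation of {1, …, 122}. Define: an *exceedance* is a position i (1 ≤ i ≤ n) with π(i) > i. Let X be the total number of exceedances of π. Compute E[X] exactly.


Write X = Σ_{i=1}^{122} X_i, where X_i = 1_{π(i) > i}.
For each fixed i, π(i) is uniform over {1, …, 122} (marginal of a uniform permutation), so P[π(i) > i] = (n − i)/n. Summing: Σ_{i=1}^{122} (n − i)/n = (0 + 1 + … + 121)/122 = 122(122 − 1)/(2·122) = (122 − 1)/2.
Hence E[X] = Σ_{i=1}^{122} (122 − i)/122 = 121/2 ≈ 60.500.

E[X] = 121/2 = 60.500.


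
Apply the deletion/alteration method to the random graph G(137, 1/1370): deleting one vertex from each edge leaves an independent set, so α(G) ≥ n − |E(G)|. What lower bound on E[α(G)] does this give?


E[|E(G)|] = C(137, 2)·p = 9316 · (1/1370) = 34/5.
E[α(G)] ≥ n − E[|E(G)|] = 137 − 34/5 = 651/5.
Numerically: ≈ 130.2000.
(This is only a lower bound; the true E[α(G)] may be larger.)

E[α(G)] ≥ 651/5 ≈ 130.2000.


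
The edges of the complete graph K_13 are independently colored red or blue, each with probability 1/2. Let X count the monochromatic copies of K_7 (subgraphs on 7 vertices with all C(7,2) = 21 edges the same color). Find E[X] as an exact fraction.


Let X = Σ_S X_S over the C(13, 7) = 1716 subsets S of size 7, where X_S = 1 if the K_7 on S is monochromatic.
For a fixed S, the K_7 on S has C(7, 2) = 21 edges. P[all 21 edges red] = (1/2)^21, and likewise for blue, so P[monochromatic] = 2·(1/2)^21 = 2^{1 − 21} = 1/1048576.
By linearity of expectation: E[X] = C(13, 7) · 2^{1 − 21} = 1716 · 1/1048576 = 429/262144.
Numerically: E[X] ≈ 0.002.

E[X] = C(13,7)·2^(1−C(7,2)) = 429/262144 ≈ 0.002.


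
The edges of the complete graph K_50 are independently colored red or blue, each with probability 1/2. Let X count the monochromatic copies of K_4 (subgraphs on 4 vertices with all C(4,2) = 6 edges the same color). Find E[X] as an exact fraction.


Let X = Σ_S X_S over the C(50, 4) = 230300 subsets S of size 4, where X_S = 1 if the K_4 on S is monochromatic.
For a fixed S, the K_4 on S has C(4, 2) = 6 edges. P[all 6 edges red] = (1/2)^6, and likewise for blue, so P[monochromatic] = 2·(1/2)^6 = 2^{1 − 6} = 1/32.
By linearity of expectation: E[X] = C(50, 4) · 2^{1 − 6} = 230300 · 1/32 = 57575/8.
Numerically: E[X] ≈ 7196.875000.

E[X] = C(50,4)·2^(1−C(4,2)) = 57575/8 ≈ 7196.875000.


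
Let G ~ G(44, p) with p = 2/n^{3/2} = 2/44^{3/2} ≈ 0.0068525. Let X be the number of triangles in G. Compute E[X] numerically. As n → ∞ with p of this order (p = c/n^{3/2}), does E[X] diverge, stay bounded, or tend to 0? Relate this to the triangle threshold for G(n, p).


Number of potential triangles: C(44, 3) = 13244.
Each occurs with probability p³ ≈ (0.0068525)³ ≈ 3.2177548e-07.
By linearity: E[X] = C(44, 3)·p³ ≈ 13244 · 3.2177548e-07 ≈ 0.00426.
Since α = 3/2 > 1, p = c/n^{3/2} = o(1/n) is below the triangle threshold p ~ 1/n. Asymptotically E[X] ~ (c³/6)·n^{3(1−α)} = (2³/6)·n^{-1.5} → 0, so by Markov's inequality G has no triangles w.h.p.

E[X] ≈ 0.00426; in regime p = Θ(1/n^{3/2}) E[X] tends to 0 (below the triangle threshold p ~ 1/n).


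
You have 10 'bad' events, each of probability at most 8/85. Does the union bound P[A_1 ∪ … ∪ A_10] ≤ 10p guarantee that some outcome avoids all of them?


Union bound: P[∪_{i=1}^{10} A_i] ≤ Σ_i P[A_i] ≤ 10·p = 10·(8/85) = 16/17.
Numerically: 16/17 ≈ 0.941176.
Is 16/17 < 1? YES.
Since P[∪ A_i] ≤ 16/17 < 1, the complement has P[∩ A_i^c] ≥ 1 − 16/17 = 1/17 > 0, so some outcome avoids every A_i.

10·p = 16/17 ≈ 0.941176; existence CERTIFIED by the union bound.


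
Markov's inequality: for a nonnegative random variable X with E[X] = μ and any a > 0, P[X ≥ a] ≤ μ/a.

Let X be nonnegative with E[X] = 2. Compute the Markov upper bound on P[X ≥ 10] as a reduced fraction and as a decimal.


μ = E[X] = 2, a = 10.
Markov: P[X ≥ 10] ≤ μ/a = (2)/10 = 1/5.
Numerically: ≈ 0.20000.
(Since a = 10 > μ = 2.00000, the bound 1/5 is < 1 and informative.)

P[X ≥ 10] ≤ 1/5 ≈ 0.20000.


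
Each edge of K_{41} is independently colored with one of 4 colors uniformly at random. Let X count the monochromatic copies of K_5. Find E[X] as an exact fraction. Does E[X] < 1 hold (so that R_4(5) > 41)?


E[X] = C(41, 5) · 4^{1 − 10} = 749398 · 4^{−9} = 749398/262144.
As a reduced fraction: E[X] = 374699/131072 ≈ 2.858727.
Is E[X] < 1? NO.
Since E[X] ≥ 1, the first-moment bound is inconclusive at n = 41; it does NOT by itself certify R_4(5) > 41.

E[X] = 374699/131072 ≈ 2.858727; E[X] ≥ 1; first-moment method inconclusive here.


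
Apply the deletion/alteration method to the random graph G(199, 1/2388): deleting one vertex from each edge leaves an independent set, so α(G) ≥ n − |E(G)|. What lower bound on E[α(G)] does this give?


E[|E(G)|] = C(199, 2)·p = 19701 · (1/2388) = 33/4.
E[α(G)] ≥ n − E[|E(G)|] = 199 − 33/4 = 763/4.
Numerically: ≈ 190.75000.
(This is only a lower bound; the true E[α(G)] may be larger.)

E[α(G)] ≥ 763/4 ≈ 190.75000.


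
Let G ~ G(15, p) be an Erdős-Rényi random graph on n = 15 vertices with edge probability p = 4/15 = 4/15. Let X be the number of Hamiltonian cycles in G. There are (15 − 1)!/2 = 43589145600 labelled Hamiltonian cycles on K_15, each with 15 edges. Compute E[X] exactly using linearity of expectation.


K_15 has (15 − 1)!/2 = 43589145600 labelled Hamiltonian cycles.
For each such Hamiltonian cycle H, let X_H = 1 if all 15 edges of H are present in G. Then P[X_H = 1] = p^{15} = (4/15)^{15} = 1073741824/437893890380859375.
By linearity: E[X] = Σ_H E[X_H] = 43589145600 · p^{15} = 43589145600 · 1073741824/437893890380859375 = 7704277975826432/72081298828125.
Numerically: E[X] ≈ 106.88.

E[X] = 43589145600 · (4/15)^{15} = 7704277975826432/72081298828125 ≈ 106.88.


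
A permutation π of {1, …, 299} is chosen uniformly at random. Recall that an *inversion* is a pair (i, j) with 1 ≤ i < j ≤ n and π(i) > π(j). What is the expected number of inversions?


Write X = Σ X_I over the C(299, 2) = 44551 pairs i < j, with X_I the indicator of one inversion.
There are 44551 indicators.
For each fixed pair i < j, the values π(i) and π(j) are two distinct elements of {1, …, 299} in uniformly random order; by symmetry P[π(i) > π(j)] = 1/2.
By linearity: E[X] = 44551 · (1/2) = C(299, 2) · (1/2) = 44551/2 = 44551/2 ≈ 22275.500.

E[X] = 44551/2 = 22275.500.


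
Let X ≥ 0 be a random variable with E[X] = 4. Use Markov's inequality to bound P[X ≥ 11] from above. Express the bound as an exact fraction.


μ = E[X] = 4, a = 11.
Markov: P[X ≥ 11] ≤ μ/a = (4)/11 = 4/11.
Numerically: ≈ 0.3636.
(Since a = 11 > μ = 4.0000, the bound 4/11 is < 1 and informative.)

P[X ≥ 11] ≤ 4/11 ≈ 0.3636.


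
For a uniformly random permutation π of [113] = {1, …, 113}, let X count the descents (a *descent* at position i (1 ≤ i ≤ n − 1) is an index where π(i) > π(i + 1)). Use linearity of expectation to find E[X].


Write X = Σ X_I over i = 1, …, 112, with X_I the indicator of one descent.
There are 112 indicators.
For each fixed i, the pair (π(i), π(i+1)) is a uniformly random ordered pair of distinct values from {1, …, 113}; by symmetry P[π(i) > π(i+1)] = 1/2.
By linearity: E[X] = 112 · (1/2) = (113 − 1) · (1/2) = 56 ≈ 56.000.

E[X] = 56 = 56.000.


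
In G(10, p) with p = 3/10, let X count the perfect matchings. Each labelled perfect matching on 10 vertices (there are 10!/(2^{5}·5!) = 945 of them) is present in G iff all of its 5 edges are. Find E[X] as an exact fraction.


K_10 has 10!/(2^{5}·5!) = 945 labelled perfect matchings.
For each such perfect matching H, let X_H = 1 if all 5 edges of H are present in G. Then P[X_H = 1] = p^{5} = (3/10)^{5} = 243/100000.
Summing the indicators: E[X] = Σ_H E[X_H] = 945 · p^{5} = 945 · 243/100000 = 45927/20000.
Numerically: E[X] ≈ 2.2963.

E[X] = 945 · (3/10)^{5} = 45927/20000 ≈ 2.2963.


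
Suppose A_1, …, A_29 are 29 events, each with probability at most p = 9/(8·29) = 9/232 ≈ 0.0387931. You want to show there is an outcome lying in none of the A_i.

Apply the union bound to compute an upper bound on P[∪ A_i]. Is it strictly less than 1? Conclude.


Union bound: P[∪_{i=1}^{29} A_i] ≤ Σ_i P[A_i] ≤ 29·p = 29·(9/232) = 9/8.
Numerically: 9/8 ≈ 1.1250000.
Is 9/8 < 1? NO.
Since the bound 9/8 is ≥ 1, the union bound is uninformative here; it does NOT by itself certify existence.

29·p = 9/8 ≈ 1.1250000; existence NOT certified by the union bound.


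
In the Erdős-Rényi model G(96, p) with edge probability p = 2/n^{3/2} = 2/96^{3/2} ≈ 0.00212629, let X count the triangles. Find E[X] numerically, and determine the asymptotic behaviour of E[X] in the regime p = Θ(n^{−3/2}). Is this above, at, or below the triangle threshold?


Number of potential triangles: C(96, 3) = 142880.
Each occurs with probability p³ ≈ (0.00212629)³ ≈ 9.61323233e-09.
By linearity: E[X] = C(96, 3)·p³ ≈ 142880 · 9.61323233e-09 ≈ 0.001374.
Since α = 3/2 > 1, p = c/n^{3/2} = o(1/n) is below the triangle threshold p ~ 1/n. Asymptotically E[X] ~ (c³/6)·n^{3(1−α)} = (2³/6)·n^{-1.5} → 0, so by Markov's inequality G has no triangles w.h.p.

E[X] ≈ 0.001374; in regime p = Θ(1/n^{3/2}) E[X] tends to 0 (below the triangle threshold p ~ 1/n).


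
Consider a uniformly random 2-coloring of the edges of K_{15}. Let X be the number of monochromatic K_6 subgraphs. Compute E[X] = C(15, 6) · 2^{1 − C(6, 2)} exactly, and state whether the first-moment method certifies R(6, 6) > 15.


E[X] = C(15, 6) · 2^{1 − 15} = 5005 · 2^{−14} = 5005/16384.
As a reduced fraction: E[X] = 5005/16384 ≈ 0.3055.
Is E[X] < 1? YES.
Since E[X] < 1, there exists a 2-coloring of K_{15} with no monochromatic K_6; hence R(6, 6) > 15.

E[X] = 5005/16384 ≈ 0.3055; E[X] < 1, so R(6, 6) > 15.


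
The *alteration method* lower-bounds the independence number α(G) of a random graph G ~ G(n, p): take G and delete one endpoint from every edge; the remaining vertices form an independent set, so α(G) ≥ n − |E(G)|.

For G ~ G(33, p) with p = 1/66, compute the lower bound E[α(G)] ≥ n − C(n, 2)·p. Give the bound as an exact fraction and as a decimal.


E[|E(G)|] = C(33, 2)·p = 528 · (1/66) = 8.
E[α(G)] ≥ n − E[|E(G)|] = 33 − 8 = 25.
Numerically: ≈ 25.000.
(This is only a lower bound; the true E[α(G)] may be larger.)

E[α(G)] ≥ 25 ≈ 25.000.


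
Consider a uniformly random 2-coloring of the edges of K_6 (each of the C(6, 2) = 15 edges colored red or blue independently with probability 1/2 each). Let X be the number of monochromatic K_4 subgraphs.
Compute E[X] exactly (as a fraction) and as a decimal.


Let X = Σ_S X_S over the C(6, 4) = 15 subsets S of size 4, where X_S = 1 if the K_4 on S is monochromatic.
For a fixed S, the K_4 on S has C(4, 2) = 6 edges. P[all 6 edges red] = (1/2)^6, and likewise for blue, so P[monochromatic] = 2·(1/2)^6 = 2^{1 − 6} = 1/32.
By linearity: E[X] = C(6, 4) · 2^{1 − 6} = 15 · 1/32 = 15/32.
Numerically: E[X] ≈ 0.468750.

E[X] = C(6,4)·2^(1−C(4,2)) = 15/32 ≈ 0.468750.
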